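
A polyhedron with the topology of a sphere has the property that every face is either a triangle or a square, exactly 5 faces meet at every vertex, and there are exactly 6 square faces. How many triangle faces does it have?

Let x be the number of triangles; then F = 6 + x.
Edge–face incidences: 2E = 4·6 + 3·x = 24 + 3x.
Every vertex has degree 5, so 5V = 2E.
Euler: V − E + F = 2 ⇒ (2E)/5 − E + (6 + x) = 2.
Multiply by 10: 2·(2E) − 5·(2E) + 10·(6 + x) = 20, i.e. 60 + 10x − 3·(24 + 3x) = 20.
Collecting terms: x − 12 = 20, so x = 32.
Then 2E = 24 + 3·32 = 120, so E = 60, V = 2E/5 = 24, F = 6 + 32 = 38.

32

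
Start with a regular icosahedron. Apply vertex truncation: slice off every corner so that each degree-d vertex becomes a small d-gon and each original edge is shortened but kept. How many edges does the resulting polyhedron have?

The base solid has V = 12, E = 30, F = 20.
Truncation replaces each original edge-end by a new vertex, so V′ = 2E = 60.
Each original edge survives, and each old vertex of degree d contributes d new edges; summing degrees gives Σd = 2E, so E′ = E + 2E = 3E = 90.
Each original face survives and each original vertex becomes one new face: F′ = F + V = 32.

90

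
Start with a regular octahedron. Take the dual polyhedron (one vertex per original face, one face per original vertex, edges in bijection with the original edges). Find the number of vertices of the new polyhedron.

8

The base solid has V = 6, E = 12, F = 8.
The dual swaps V and F and preserves E: V′ = F = 8, E′ = E = 12, F′ = V = 6.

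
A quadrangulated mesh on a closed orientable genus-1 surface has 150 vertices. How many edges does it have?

χ = 2 − 2·1 = 0, and every face is a square so 4F = 2E.
V − E + F = 0 with E = 4F/2 gives 150 − (4/2 − 1)·F = 0, so F = 150 and E = 300.

300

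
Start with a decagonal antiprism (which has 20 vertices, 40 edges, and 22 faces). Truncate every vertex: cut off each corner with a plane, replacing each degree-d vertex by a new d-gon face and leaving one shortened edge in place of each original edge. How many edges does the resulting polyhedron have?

Truncation replaces each original edge-end by a new vertex, so V′ = 2E = 80.
Each original edge survives, and each old vertex of degree d contributes d new edges; summing degrees gives Σd = 2E, so E′ = E + 2E = 3E = 120.
Each original face survives and each original vertex becomes one new face: F′ = F + V = 42.

120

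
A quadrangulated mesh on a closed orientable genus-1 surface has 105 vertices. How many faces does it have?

105

χ = 2 − 2·1 = 0, and every face is a square so 4F = 2E.
V − E + F = 0 with E = 4F/2 gives 105 − (4/2 − 1)·F = 0, so F = 105 and E = 210.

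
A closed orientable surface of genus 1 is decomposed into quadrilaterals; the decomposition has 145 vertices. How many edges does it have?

290

χ = 2 − 2·1 = 0, and every face is a square so 4F = 2E.
V − E + F = 0 with E = 4F/2 gives 145 − (4/2 − 1)·F = 0, so F = 145 and E = 290.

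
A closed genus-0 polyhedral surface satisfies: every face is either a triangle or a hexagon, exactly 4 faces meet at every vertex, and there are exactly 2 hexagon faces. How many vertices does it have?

Let x be the number of triangles; then F = 2 + x.
Edge–face incidences: 2E = 6·2 + 3·x = 12 + 3x.
Every vertex has degree 4, so 4V = 2E.
Euler: V − E + F = 2 ⇒ (2E)/4 − E + (2 + x) = 2.
Multiply by 8: 2·(2E) − 4·(2E) + 8·(2 + x) = 16, i.e. 16 + 8x − 2·(12 + 3x) = 16.
Collecting terms: 2x − 8 = 16, so 2x = 24, so x = 12.
Then 2E = 12 + 3·12 = 48, so E = 24, V = 2E/4 = 12, F = 2 + 12 = 14.

12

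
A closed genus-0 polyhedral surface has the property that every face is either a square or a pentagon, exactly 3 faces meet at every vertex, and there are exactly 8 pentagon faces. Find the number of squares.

Let x be the number of squares; then F = 8 + x.
Edge–face incidences: 2E = 5·8 + 4·x = 40 + 4x.
Every vertex has degree 3, so 3V = 2E.
Euler: V − E + F = 2 ⇒ (2E)/3 − E + (8 + x) = 2.
Multiply by 6: 2·(2E) − 3·(2E) + 6·(8 + x) = 12, i.e. 48 + 6x − (40 + 4x) = 12.
Collecting terms: 2x + 8 = 12, so 2x = 4, so x = 2.
Then 2E = 40 + 4·2 = 48, so E = 24, V = 2E/3 = 16, F = 8 + 2 = 10.

2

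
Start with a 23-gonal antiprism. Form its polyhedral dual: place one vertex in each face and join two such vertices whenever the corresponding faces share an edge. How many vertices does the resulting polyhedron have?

The base solid has V = 46, E = 92, F = 48.
The dual swaps V and F and preserves E: V′ = F = 48, E′ = E = 92, F′ = V = 46.

48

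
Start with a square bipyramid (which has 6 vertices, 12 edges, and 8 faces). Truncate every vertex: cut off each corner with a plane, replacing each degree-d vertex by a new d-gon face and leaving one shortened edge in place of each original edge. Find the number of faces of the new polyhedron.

14

Truncation replaces each original edge-end by a new vertex, so V′ = 2E = 24.
Each original edge survives, and each old vertex of degree d contributes d new edges; summing degrees gives Σd = 2E, so E′ = E + 2E = 3E = 36.
Each original face survives and each original vertex becomes one new face: F′ = F + V = 14.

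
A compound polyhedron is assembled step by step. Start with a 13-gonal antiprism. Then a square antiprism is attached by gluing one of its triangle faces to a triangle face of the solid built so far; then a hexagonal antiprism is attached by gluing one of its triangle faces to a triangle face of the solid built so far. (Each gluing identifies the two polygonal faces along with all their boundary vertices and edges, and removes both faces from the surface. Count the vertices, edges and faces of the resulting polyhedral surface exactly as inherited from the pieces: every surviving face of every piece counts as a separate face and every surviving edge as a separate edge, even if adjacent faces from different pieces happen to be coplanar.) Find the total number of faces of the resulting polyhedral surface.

48

A 13-gonal antiprism: V=26, E=52, F=28.
Attach a square antiprism (V=8, E=16, F=10) along a 3-gon: merge 3 vertices and 3 edges, delete both glued faces → V=31, E=65, F=36.
Attach a hexagonal antiprism (V=12, E=24, F=14) along a 3-gon: merge 3 vertices and 3 edges, delete both glued faces → V=40, E=86, F=48.
Check: V − E + F = 40 − 86 + 48 = 2.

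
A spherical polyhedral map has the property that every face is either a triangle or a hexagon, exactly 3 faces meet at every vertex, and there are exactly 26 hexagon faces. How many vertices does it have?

Let x be the number of triangles; then F = 26 + x.
Edge–face incidences: 2E = 6·26 + 3·x = 156 + 3x.
Every vertex has degree 3, so 3V = 2E.
Euler: V − E + F = 2 ⇒ (2E)/3 − E + (26 + x) = 2.
Multiply by 6: 2·(2E) − 3·(2E) + 6·(26 + x) = 12, i.e. 156 + 6x − (156 + 3x) = 12.
Collecting terms: 3x = 12, so x = 4.
Then 2E = 156 + 3·4 = 168, so E = 84, V = 2E/3 = 56, F = 26 + 4 = 30.

56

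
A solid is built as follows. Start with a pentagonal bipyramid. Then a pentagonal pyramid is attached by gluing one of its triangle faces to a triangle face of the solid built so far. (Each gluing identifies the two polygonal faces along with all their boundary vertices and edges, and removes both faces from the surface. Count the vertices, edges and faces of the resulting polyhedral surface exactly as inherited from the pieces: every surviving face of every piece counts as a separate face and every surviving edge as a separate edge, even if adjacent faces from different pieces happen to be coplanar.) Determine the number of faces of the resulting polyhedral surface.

A pentagonal bipyramid: V=7, E=15, F=10.
Attach a pentagonal pyramid (V=6, E=10, F=6) along a 3-gon: merge 3 vertices and 3 edges, delete both glued faces → V=10, E=22, F=14.
Check: V − E + F = 10 − 22 + 14 = 2.

14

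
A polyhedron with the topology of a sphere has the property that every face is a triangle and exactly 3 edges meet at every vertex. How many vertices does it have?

Each face has 3 edges and each edge borders two faces, so 2E = 3F.
Each vertex has degree 3, so 3V = 2E and hence V = 3F/3.
Euler: V − E + F = 2 ⇒ (3F/3) − (3F/2) + F = 2.
Multiply by 6: (6 − 9 + 6)F = 12, i.e. 3F = 12.
So F = 4, E = 3·4/2 = 6, V = 3·4/3 = 4.

4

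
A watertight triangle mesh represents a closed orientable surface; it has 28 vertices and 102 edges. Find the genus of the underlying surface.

4

Every face is a triangle and each edge borders two faces, so 3F = 2·102, giving F = 68.
χ = V − E + F = 28 − 102 + 68 = -6.
For a closed orientable surface χ = 2 − 2g, so g = (2 − (-6))/2 = 4.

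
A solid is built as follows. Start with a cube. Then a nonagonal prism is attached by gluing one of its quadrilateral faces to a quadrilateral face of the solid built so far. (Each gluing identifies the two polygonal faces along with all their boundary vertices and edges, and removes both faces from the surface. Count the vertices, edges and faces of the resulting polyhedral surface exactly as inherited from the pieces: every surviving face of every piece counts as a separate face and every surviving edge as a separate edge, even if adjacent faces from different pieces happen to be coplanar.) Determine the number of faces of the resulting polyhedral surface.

A cube: V=8, E=12, F=6.
Attach a nonagonal prism (V=18, E=27, F=11) along a 4-gon: merge 4 vertices and 4 edges, delete both glued faces → V=22, E=35, F=15.
Check: V − E + F = 22 − 35 + 15 = 2.

15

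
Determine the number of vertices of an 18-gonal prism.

36

A prism on an n-gon has two n-gon bases and n rectangular sides: V = 2·18 = 36, E = 3·18 = 54, F = 18 + 2 = 20.
Check: V − E + F = 36 − 54 + 20 = 2.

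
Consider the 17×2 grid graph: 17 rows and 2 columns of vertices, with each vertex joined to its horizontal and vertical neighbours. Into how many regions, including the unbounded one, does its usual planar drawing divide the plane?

17

The grid has V = 17·2 = 34 vertices and E = 17·1 + 2·16 = 49 edges.
F = 2 − V + E = 2 − 34 + 49 = 17.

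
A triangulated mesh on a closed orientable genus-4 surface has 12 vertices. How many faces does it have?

χ = 2 − 2·4 = -6, and every face is a triangle so 3F = 2E.
V − E + F = -6 with E = 3F/2 gives 12 − (3/2 − 1)·F = -6, so F = 36 and E = 54.

36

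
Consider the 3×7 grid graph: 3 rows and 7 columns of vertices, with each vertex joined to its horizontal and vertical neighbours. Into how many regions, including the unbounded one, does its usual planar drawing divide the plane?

The grid has V = 3·7 = 21 vertices and E = 3·6 + 7·2 = 32 edges.
F = 2 − V + E = 2 − 21 + 32 = 13.

13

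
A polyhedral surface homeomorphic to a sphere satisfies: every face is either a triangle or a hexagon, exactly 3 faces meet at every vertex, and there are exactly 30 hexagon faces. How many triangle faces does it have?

4

Let x be the number of triangles; then F = 30 + x.
Edge–face incidences: 2E = 6·30 + 3·x = 180 + 3x.
Every vertex has degree 3, so 3V = 2E.
Euler: V − E + F = 2 ⇒ (2E)/3 − E + (30 + x) = 2.
Multiply by 6: 2·(2E) − 3·(2E) + 6·(30 + x) = 12, i.e. 180 + 6x − (180 + 3x) = 12.
Collecting terms: 3x = 12, so x = 4.
Then 2E = 180 + 3·4 = 192, so E = 96, V = 2E/3 = 64, F = 30 + 4 = 34.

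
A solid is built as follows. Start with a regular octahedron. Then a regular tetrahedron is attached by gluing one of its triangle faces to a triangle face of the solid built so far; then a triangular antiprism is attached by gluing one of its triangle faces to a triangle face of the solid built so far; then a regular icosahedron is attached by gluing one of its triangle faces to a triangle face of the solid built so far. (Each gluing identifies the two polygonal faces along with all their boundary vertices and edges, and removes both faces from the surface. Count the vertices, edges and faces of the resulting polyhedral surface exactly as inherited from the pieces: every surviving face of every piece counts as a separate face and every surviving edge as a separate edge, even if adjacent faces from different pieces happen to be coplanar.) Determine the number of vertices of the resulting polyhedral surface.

19

A regular octahedron: V=6, E=12, F=8.
Attach a regular tetrahedron (V=4, E=6, F=4) along a 3-gon: merge 3 vertices and 3 edges, delete both glued faces → V=7, E=15, F=10.
Attach a triangular antiprism (V=6, E=12, F=8) along a 3-gon: merge 3 vertices and 3 edges, delete both glued faces → V=10, E=24, F=16.
Attach a regular icosahedron (V=12, E=30, F=20) along a 3-gon: merge 3 vertices and 3 edges, delete both glued faces → V=19, E=51, F=34.
Check: V − E + F = 19 − 51 + 34 = 2.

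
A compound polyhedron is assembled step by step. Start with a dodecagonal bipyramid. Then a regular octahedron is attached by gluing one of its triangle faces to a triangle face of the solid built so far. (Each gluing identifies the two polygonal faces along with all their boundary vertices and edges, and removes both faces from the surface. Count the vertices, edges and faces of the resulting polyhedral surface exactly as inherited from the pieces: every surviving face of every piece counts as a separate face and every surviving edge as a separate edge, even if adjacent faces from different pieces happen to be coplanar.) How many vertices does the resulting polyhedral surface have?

A dodecagonal bipyramid: V=14, E=36, F=24.
Attach a regular octahedron (V=6, E=12, F=8) along a 3-gon: merge 3 vertices and 3 edges, delete both glued faces → V=17, E=45, F=30.
Check: V − E + F = 17 − 45 + 30 = 2.

17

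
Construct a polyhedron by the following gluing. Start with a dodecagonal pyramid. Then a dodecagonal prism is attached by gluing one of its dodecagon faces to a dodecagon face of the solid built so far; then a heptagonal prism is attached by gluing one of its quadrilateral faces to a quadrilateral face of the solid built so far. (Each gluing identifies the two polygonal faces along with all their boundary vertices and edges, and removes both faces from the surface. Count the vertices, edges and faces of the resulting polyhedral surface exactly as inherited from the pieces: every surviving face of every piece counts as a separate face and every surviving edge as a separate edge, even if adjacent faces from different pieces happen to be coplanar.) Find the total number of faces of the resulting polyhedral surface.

A dodecagonal pyramid: V=13, E=24, F=13.
Attach a dodecagonal prism (V=24, E=36, F=14) along a 12-gon: merge 12 vertices and 12 edges, delete both glued faces → V=25, E=48, F=25.
Attach a heptagonal prism (V=14, E=21, F=9) along a 4-gon: merge 4 vertices and 4 edges, delete both glued faces → V=35, E=65, F=32.
Check: V − E + F = 35 − 65 + 32 = 2.

32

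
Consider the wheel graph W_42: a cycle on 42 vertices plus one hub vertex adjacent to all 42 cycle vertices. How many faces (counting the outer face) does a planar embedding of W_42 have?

W_42 has V = 42 + 1 = 43 vertices and E = 2·42 = 84 edges.
By Euler's formula F = 2 − V + E = 2 − 43 + 84 = 43.

43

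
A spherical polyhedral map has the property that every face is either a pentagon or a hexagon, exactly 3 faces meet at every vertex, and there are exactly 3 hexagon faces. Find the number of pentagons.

Let x be the number of pentagons; then F = 3 + x.
Edge–face incidences: 2E = 6·3 + 5·x = 18 + 5x.
Every vertex has degree 3, so 3V = 2E.
Euler: V − E + F = 2 ⇒ (2E)/3 − E + (3 + x) = 2.
Multiply by 6: 2·(2E) − 3·(2E) + 6·(3 + x) = 12, i.e. 18 + 6x − (18 + 5x) = 12.
Collecting terms: x = 12.
Then 2E = 18 + 5·12 = 78, so E = 39, V = 2E/3 = 26, F = 3 + 12 = 15.

12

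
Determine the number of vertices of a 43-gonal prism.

86

A prism on an n-gon has two n-gon bases and n rectangular sides: V = 2·43 = 86, E = 3·43 = 129, F = 43 + 2 = 45.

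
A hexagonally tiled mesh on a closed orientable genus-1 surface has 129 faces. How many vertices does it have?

258

χ = 2 − 2·1 = 0, and every face is a hexagon so 6F = 2E.
E = 6·129/2 = 387. Then V = 0 + E − F = 0 + 387 − 129 = 258.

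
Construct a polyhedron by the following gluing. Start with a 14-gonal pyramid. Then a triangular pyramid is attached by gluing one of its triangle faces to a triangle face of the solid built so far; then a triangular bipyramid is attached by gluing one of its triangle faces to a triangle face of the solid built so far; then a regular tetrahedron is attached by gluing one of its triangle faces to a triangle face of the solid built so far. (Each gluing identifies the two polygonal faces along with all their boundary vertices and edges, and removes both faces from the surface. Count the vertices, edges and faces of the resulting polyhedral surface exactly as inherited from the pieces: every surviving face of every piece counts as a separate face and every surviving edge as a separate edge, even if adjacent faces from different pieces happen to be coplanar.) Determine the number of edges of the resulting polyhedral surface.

40

A 14-gonal pyramid: V=15, E=28, F=15.
Attach a triangular pyramid (V=4, E=6, F=4) along a 3-gon: merge 3 vertices and 3 edges, delete both glued faces → V=16, E=31, F=17.
Attach a triangular bipyramid (V=5, E=9, F=6) along a 3-gon: merge 3 vertices and 3 edges, delete both glued faces → V=18, E=37, F=21.
Attach a regular tetrahedron (V=4, E=6, F=4) along a 3-gon: merge 3 vertices and 3 edges, delete both glued faces → V=19, E=40, F=23.
Check: V − E + F = 19 − 40 + 23 = 2.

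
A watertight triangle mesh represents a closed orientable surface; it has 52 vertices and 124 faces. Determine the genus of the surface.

Every face is a triangle, so 2E = 3·124 = 372, giving E = 186.
χ = V − E + F = 52 − 186 + 124 = -10.
For a closed orientable surface χ = 2 − 2g, so g = (2 − (-10))/2 = 6.

6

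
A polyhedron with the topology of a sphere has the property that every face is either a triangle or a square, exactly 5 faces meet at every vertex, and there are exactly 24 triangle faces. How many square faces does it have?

Let x be the number of squares; then F = 24 + x.
Edge–face incidences: 2E = 3·24 + 4·x = 72 + 4x.
Every vertex has degree 5, so 5V = 2E.
Euler: V − E + F = 2 ⇒ (2E)/5 − E + (24 + x) = 2.
Multiply by 10: 2·(2E) − 5·(2E) + 10·(24 + x) = 20, i.e. 240 + 10x − 3·(72 + 4x) = 20.
Collecting terms: −2x + 24 = 20, so −2x = −4, so x = 2.
Then 2E = 72 + 4·2 = 80, so E = 40, V = 2E/5 = 16, F = 24 + 2 = 26.

2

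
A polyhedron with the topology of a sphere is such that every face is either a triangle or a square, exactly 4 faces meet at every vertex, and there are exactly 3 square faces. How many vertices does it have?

9

Let x be the number of triangles; then F = 3 + x.
Edge–face incidences: 2E = 4·3 + 3·x = 12 + 3x.
Every vertex has degree 4, so 4V = 2E.
Euler: V − E + F = 2 ⇒ (2E)/4 − E + (3 + x) = 2.
Multiply by 8: 2·(2E) − 4·(2E) + 8·(3 + x) = 16, i.e. 24 + 8x − 2·(12 + 3x) = 16.
Collecting terms: 2x = 16, so x = 8.
Then 2E = 12 + 3·8 = 36, so E = 18, V = 2E/4 = 9, F = 3 + 8 = 11.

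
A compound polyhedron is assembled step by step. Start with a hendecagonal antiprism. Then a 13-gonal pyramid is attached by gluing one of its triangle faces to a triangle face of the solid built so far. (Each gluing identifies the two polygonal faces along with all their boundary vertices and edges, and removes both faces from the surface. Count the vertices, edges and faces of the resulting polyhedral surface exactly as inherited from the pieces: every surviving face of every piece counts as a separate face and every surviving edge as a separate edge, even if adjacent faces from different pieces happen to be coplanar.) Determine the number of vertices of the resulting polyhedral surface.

33

A hendecagonal antiprism: V=22, E=44, F=24.
Attach a 13-gonal pyramid (V=14, E=26, F=14) along a 3-gon: merge 3 vertices and 3 edges, delete both glued faces → V=33, E=67, F=36.
Check: V − E + F = 33 − 67 + 36 = 2.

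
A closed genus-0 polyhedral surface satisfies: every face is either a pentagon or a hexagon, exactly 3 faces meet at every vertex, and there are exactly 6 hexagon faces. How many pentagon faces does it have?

12

Let x be the number of pentagons; then F = 6 + x.
Edge–face incidences: 2E = 6·6 + 5·x = 36 + 5x.
Every vertex has degree 3, so 3V = 2E.
Euler: V − E + F = 2 ⇒ (2E)/3 − E + (6 + x) = 2.
Multiply by 6: 2·(2E) − 3·(2E) + 6·(6 + x) = 12, i.e. 36 + 6x − (36 + 5x) = 12.
Collecting terms: x = 12.
Then 2E = 36 + 5·12 = 96, so E = 48, V = 2E/3 = 32, F = 6 + 12 = 18.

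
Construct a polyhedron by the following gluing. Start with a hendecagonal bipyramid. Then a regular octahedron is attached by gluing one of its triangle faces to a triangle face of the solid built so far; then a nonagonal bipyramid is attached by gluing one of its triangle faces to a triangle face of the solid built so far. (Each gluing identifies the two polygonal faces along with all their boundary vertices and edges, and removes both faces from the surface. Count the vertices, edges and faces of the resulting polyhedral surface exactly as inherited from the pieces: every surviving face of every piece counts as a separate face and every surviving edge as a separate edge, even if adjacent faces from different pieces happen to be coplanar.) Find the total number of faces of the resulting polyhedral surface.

44

A hendecagonal bipyramid: V=13, E=33, F=22.
Attach a regular octahedron (V=6, E=12, F=8) along a 3-gon: merge 3 vertices and 3 edges, delete both glued faces → V=16, E=42, F=28.
Attach a nonagonal bipyramid (V=11, E=27, F=18) along a 3-gon: merge 3 vertices and 3 edges, delete both glued faces → V=24, E=66, F=44.
Check: V − E + F = 24 − 66 + 44 = 2.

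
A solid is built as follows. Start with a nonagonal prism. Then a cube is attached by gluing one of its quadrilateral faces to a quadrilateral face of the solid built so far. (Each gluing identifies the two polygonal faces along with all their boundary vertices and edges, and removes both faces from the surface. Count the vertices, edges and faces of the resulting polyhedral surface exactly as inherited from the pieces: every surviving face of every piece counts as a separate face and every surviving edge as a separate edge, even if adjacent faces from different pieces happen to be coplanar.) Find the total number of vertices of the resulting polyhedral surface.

22

A nonagonal prism: V=18, E=27, F=11.
Attach a cube (V=8, E=12, F=6) along a 4-gon: merge 4 vertices and 4 edges, delete both glued faces → V=22, E=35, F=15.
Check: V − E + F = 22 − 35 + 15 = 2.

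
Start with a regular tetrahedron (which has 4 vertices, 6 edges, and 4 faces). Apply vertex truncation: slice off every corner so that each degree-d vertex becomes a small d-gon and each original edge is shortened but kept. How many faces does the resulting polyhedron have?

8

Truncation replaces each original edge-end by a new vertex, so V′ = 2E = 12.
Each original edge survives, and each old vertex of degree d contributes d new edges; summing degrees gives Σd = 2E, so E′ = E + 2E = 3E = 18.
Each original face survives and each original vertex becomes one new face: F′ = F + V = 8.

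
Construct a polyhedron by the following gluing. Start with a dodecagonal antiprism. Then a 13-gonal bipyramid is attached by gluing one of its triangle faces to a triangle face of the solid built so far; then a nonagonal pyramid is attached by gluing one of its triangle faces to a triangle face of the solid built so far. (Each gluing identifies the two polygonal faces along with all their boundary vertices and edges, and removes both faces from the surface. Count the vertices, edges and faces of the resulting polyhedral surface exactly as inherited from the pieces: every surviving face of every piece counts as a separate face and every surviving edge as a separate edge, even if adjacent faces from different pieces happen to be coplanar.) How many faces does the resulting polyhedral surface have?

A dodecagonal antiprism: V=24, E=48, F=26.
Attach a 13-gonal bipyramid (V=15, E=39, F=26) along a 3-gon: merge 3 vertices and 3 edges, delete both glued faces → V=36, E=84, F=50.
Attach a nonagonal pyramid (V=10, E=18, F=10) along a 3-gon: merge 3 vertices and 3 edges, delete both glued faces → V=43, E=99, F=58.
Check: V − E + F = 43 − 99 + 58 = 2.

58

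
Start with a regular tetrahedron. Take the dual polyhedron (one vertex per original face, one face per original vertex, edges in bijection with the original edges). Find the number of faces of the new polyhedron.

The base solid has V = 4, E = 6, F = 4.
The dual swaps V and F and preserves E: V′ = F = 4, E′ = E = 6, F′ = V = 4.

4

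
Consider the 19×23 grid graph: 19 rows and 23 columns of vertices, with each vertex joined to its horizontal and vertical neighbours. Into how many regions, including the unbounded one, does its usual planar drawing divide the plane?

The grid has V = 19·23 = 437 vertices and E = 19·22 + 23·18 = 832 edges.
F = 2 − V + E = 2 − 437 + 832 = 397.

397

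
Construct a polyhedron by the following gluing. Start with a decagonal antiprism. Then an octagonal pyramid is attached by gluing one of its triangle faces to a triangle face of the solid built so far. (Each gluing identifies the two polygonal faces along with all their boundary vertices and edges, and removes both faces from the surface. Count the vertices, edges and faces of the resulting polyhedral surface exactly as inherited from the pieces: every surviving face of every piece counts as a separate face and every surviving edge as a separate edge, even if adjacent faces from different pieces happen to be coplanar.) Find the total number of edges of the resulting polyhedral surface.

53

A decagonal antiprism: V=20, E=40, F=22.
Attach an octagonal pyramid (V=9, E=16, F=9) along a 3-gon: merge 3 vertices and 3 edges, delete both glued faces → V=26, E=53, F=29.
Check: V − E + F = 26 − 53 + 29 = 2.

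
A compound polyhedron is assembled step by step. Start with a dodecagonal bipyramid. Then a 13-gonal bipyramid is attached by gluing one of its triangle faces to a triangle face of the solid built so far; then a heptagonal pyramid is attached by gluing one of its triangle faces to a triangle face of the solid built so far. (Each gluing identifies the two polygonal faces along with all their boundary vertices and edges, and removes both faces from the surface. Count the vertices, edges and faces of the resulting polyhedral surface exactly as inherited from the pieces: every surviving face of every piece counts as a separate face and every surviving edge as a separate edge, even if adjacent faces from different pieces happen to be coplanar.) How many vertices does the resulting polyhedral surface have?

31

A dodecagonal bipyramid: V=14, E=36, F=24.
Attach a 13-gonal bipyramid (V=15, E=39, F=26) along a 3-gon: merge 3 vertices and 3 edges, delete both glued faces → V=26, E=72, F=48.
Attach a heptagonal pyramid (V=8, E=14, F=8) along a 3-gon: merge 3 vertices and 3 edges, delete both glued faces → V=31, E=83, F=54.
Check: V − E + F = 31 − 83 + 54 = 2.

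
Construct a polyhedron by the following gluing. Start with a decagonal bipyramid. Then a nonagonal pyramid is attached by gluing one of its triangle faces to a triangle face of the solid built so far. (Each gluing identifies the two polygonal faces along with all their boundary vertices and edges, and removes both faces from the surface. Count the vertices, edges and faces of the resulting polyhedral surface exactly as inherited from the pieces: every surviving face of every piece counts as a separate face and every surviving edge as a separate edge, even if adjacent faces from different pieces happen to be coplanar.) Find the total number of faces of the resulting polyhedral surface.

A decagonal bipyramid: V=12, E=30, F=20.
Attach a nonagonal pyramid (V=10, E=18, F=10) along a 3-gon: merge 3 vertices and 3 edges, delete both glued faces → V=19, E=45, F=28.
Check: V − E + F = 19 − 45 + 28 = 2.

28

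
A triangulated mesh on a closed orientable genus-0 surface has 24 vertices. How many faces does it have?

44

χ = 2 − 2·0 = 2, and every face is a triangle so 3F = 2E.
V − E + F = 2 with E = 3F/2 gives 24 − (3/2 − 1)·F = 2, so F = 44 and E = 66.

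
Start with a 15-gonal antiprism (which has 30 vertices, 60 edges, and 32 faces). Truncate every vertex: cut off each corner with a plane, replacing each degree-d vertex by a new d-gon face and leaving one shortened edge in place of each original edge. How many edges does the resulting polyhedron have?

Truncation replaces each original edge-end by a new vertex, so V′ = 2E = 120.
Each original edge survives, and each old vertex of degree d contributes d new edges; summing degrees gives Σd = 2E, so E′ = E + 2E = 3E = 180.
Each original face survives and each original vertex becomes one new face: F′ = F + V = 62.

180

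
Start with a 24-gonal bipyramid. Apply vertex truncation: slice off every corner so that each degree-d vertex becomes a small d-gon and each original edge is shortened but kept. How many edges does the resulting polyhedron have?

The base solid has V = 26, E = 72, F = 48.
Truncation replaces each original edge-end by a new vertex, so V′ = 2E = 144.
Each original edge survives, and each old vertex of degree d contributes d new edges; summing degrees gives Σd = 2E, so E′ = E + 2E = 3E = 216.
Each original face survives and each original vertex becomes one new face: F′ = F + V = 74.

216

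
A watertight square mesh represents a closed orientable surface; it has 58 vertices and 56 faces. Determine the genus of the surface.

Every face is a square, so 2E = 4·56 = 224, giving E = 112.
χ = V − E + F = 58 − 112 + 56 = 2.
For a closed orientable surface χ = 2 − 2g, so g = (2 − (2))/2 = 0.

0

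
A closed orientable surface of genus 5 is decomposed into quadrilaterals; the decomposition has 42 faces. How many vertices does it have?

34

χ = 2 − 2·5 = -8, and every face is a square so 4F = 2E.
E = 4·42/2 = 84. Then V = -8 + E − F = -8 + 84 − 42 = 34.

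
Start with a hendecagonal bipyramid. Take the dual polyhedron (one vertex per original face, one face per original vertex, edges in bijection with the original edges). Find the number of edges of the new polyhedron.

The base solid has V = 13, E = 33, F = 22.
The dual swaps V and F and preserves E: V′ = F = 22, E′ = E = 33, F′ = V = 13.

33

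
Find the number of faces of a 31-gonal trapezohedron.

62

The n-trapezohedron (dual of the n-antiprism) has V = 2·31 + 2 = 64, E = 4·31 = 124, F = 2·31 = 62.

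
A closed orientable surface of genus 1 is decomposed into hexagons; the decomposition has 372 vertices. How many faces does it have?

186

χ = 2 − 2·1 = 0, and every face is a hexagon so 6F = 2E.
V − E + F = 0 with E = 6F/2 gives 372 − (6/2 − 1)·F = 0, so F = 186 and E = 558.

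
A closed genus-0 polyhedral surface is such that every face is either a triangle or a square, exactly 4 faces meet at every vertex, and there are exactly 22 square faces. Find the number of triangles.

8

Let x be the number of triangles; then F = 22 + x.
Edge–face incidences: 2E = 4·22 + 3·x = 88 + 3x.
Every vertex has degree 4, so 4V = 2E.
Euler: V − E + F = 2 ⇒ (2E)/4 − E + (22 + x) = 2.
Multiply by 8: 2·(2E) − 4·(2E) + 8·(22 + x) = 16, i.e. 176 + 8x − 2·(88 + 3x) = 16.
Collecting terms: 2x = 16, so x = 8.
Then 2E = 88 + 3·8 = 112, so E = 56, V = 2E/4 = 28, F = 22 + 8 = 30.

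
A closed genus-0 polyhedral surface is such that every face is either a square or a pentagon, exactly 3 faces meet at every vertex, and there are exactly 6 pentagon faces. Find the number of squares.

Let x be the number of squares; then F = 6 + x.
Edge–face incidences: 2E = 5·6 + 4·x = 30 + 4x.
Every vertex has degree 3, so 3V = 2E.
Euler: V − E + F = 2 ⇒ (2E)/3 − E + (6 + x) = 2.
Multiply by 6: 2·(2E) − 3·(2E) + 6·(6 + x) = 12, i.e. 36 + 6x − (30 + 4x) = 12.
Collecting terms: 2x + 6 = 12, so 2x = 6, so x = 3.
Then 2E = 30 + 4·3 = 42, so E = 21, V = 2E/3 = 14, F = 6 + 3 = 9.

3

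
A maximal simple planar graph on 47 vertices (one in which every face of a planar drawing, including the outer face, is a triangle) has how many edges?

135

In a plane triangulation 3F = 2E and V − E + F = 2, so E = 3V − 6 = 3·47 − 6 = 135.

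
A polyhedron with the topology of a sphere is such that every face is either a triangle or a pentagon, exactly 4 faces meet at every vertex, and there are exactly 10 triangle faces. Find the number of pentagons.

2

Let x be the number of pentagons; then F = 10 + x.
Edge–face incidences: 2E = 3·10 + 5·x = 30 + 5x.
Every vertex has degree 4, so 4V = 2E.
Euler: V − E + F = 2 ⇒ (2E)/4 − E + (10 + x) = 2.
Multiply by 8: 2·(2E) − 4·(2E) + 8·(10 + x) = 16, i.e. 80 + 8x − 2·(30 + 5x) = 16.
Collecting terms: −2x + 20 = 16, so −2x = −4, so x = 2.
Then 2E = 30 + 5·2 = 40, so E = 20, V = 2E/4 = 10, F = 10 + 2 = 12.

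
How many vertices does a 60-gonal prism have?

A prism on an n-gon has two n-gon bases and n rectangular sides: V = 2·60 = 120, E = 3·60 = 180, F = 60 + 2 = 62.
Check: V − E + F = 120 − 180 + 62 = 2.

120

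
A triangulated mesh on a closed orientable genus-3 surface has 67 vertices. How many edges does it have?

χ = 2 − 2·3 = -4, and every face is a triangle so 3F = 2E.
V − E + F = -4 with E = 3F/2 gives 67 − (3/2 − 1)·F = -4, so F = 142 and E = 213.

213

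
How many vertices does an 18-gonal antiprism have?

36

An antiprism on an n-gon has two n-gon caps and 2n triangles: V = 2·18 = 36, E = 4·18 = 72, F = 2·18 + 2 = 38.
Check: V − E + F = 36 − 72 + 38 = 2.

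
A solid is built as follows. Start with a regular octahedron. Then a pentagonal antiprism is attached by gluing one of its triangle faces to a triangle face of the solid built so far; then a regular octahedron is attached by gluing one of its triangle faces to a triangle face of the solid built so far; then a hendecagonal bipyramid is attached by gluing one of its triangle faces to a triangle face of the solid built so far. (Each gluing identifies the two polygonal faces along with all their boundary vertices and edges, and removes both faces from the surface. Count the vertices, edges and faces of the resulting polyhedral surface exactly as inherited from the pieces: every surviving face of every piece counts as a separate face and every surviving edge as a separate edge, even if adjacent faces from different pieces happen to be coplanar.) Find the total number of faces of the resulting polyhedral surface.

A regular octahedron: V=6, E=12, F=8.
Attach a pentagonal antiprism (V=10, E=20, F=12) along a 3-gon: merge 3 vertices and 3 edges, delete both glued faces → V=13, E=29, F=18.
Attach a regular octahedron (V=6, E=12, F=8) along a 3-gon: merge 3 vertices and 3 edges, delete both glued faces → V=16, E=38, F=24.
Attach a hendecagonal bipyramid (V=13, E=33, F=22) along a 3-gon: merge 3 vertices and 3 edges, delete both glued faces → V=26, E=68, F=44.
Check: V − E + F = 26 − 68 + 44 = 2.

44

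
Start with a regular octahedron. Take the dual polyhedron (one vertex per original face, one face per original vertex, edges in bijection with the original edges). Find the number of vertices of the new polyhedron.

The base solid has V = 6, E = 12, F = 8.
The dual swaps V and F and preserves E: V′ = F = 8, E′ = E = 12, F′ = V = 6.

8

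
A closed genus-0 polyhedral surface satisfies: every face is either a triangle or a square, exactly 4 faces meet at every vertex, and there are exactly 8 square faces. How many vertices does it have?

Let x be the number of triangles; then F = 8 + x.
Edge–face incidences: 2E = 4·8 + 3·x = 32 + 3x.
Every vertex has degree 4, so 4V = 2E.
Euler: V − E + F = 2 ⇒ (2E)/4 − E + (8 + x) = 2.
Multiply by 8: 2·(2E) − 4·(2E) + 8·(8 + x) = 16, i.e. 64 + 8x − 2·(32 + 3x) = 16.
Collecting terms: 2x = 16, so x = 8.
Then 2E = 32 + 3·8 = 56, so E = 28, V = 2E/4 = 14, F = 8 + 8 = 16.

14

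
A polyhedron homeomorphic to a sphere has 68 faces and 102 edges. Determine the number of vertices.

36

Here V − E + F = 2.
V = 2 + E − F = 2 + 102 − 68 = 36.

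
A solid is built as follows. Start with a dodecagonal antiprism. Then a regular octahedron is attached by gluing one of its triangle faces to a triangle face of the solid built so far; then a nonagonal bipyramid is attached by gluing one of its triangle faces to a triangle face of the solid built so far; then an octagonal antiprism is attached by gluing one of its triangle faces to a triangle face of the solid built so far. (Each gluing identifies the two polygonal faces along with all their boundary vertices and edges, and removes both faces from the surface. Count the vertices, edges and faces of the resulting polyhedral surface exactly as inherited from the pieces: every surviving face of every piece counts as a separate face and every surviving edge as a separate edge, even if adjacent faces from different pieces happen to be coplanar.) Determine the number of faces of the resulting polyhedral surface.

A dodecagonal antiprism: V=24, E=48, F=26.
Attach a regular octahedron (V=6, E=12, F=8) along a 3-gon: merge 3 vertices and 3 edges, delete both glued faces → V=27, E=57, F=32.
Attach a nonagonal bipyramid (V=11, E=27, F=18) along a 3-gon: merge 3 vertices and 3 edges, delete both glued faces → V=35, E=81, F=48.
Attach an octagonal antiprism (V=16, E=32, F=18) along a 3-gon: merge 3 vertices and 3 edges, delete both glued faces → V=48, E=110, F=64.
Check: V − E + F = 48 − 110 + 64 = 2.

64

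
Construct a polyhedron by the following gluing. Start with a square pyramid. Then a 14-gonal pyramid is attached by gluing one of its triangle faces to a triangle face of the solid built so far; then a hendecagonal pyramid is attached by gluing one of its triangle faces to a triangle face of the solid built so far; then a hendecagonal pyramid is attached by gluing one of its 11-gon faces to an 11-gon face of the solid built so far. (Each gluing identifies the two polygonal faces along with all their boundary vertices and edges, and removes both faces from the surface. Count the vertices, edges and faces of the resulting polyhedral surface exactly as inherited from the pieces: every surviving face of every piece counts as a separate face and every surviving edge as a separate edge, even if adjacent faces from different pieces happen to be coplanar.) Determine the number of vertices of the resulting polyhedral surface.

A square pyramid: V=5, E=8, F=5.
Attach a 14-gonal pyramid (V=15, E=28, F=15) along a 3-gon: merge 3 vertices and 3 edges, delete both glued faces → V=17, E=33, F=18.
Attach a hendecagonal pyramid (V=12, E=22, F=12) along a 3-gon: merge 3 vertices and 3 edges, delete both glued faces → V=26, E=52, F=28.
Attach a hendecagonal pyramid (V=12, E=22, F=12) along an 11-gon: merge 11 vertices and 11 edges, delete both glued faces → V=27, E=63, F=38.
Check: V − E + F = 27 − 63 + 38 = 2.

27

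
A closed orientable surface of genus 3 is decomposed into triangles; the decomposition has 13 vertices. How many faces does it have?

34

χ = 2 − 2·3 = -4, and every face is a triangle so 3F = 2E.
V − E + F = -4 with E = 3F/2 gives 13 − (3/2 − 1)·F = -4, so F = 34 and E = 51.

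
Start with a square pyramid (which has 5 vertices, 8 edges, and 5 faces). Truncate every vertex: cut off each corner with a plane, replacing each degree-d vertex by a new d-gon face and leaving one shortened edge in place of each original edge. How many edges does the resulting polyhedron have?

24

Truncation replaces each original edge-end by a new vertex, so V′ = 2E = 16.
Each original edge survives, and each old vertex of degree d contributes d new edges; summing degrees gives Σd = 2E, so E′ = E + 2E = 3E = 24.
Each original face survives and each original vertex becomes one new face: F′ = F + V = 10.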